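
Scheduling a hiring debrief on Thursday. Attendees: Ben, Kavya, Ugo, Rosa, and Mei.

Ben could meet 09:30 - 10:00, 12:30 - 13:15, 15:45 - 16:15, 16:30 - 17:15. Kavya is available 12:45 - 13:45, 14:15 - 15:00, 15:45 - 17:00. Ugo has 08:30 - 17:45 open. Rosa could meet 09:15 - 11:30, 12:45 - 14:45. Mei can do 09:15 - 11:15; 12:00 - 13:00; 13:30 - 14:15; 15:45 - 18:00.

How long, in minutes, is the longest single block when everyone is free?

15

Ben ∩ Kavya: 12:45-13:15, 15:45-16:15, 16:30-17:00.
Ben ∩ Kavya ∩ Ugo: 12:45-13:15, 15:45-16:15, 16:30-17:00.
Ben ∩ Kavya ∩ Ugo ∩ Rosa: 12:45-13:15.
Ben ∩ Kavya ∩ Ugo ∩ Rosa ∩ Mei: 12:45-13:00.
So the common availability across everyone is 12:45-13:00.
The longest is 12:45-13:00 at 15 minutes.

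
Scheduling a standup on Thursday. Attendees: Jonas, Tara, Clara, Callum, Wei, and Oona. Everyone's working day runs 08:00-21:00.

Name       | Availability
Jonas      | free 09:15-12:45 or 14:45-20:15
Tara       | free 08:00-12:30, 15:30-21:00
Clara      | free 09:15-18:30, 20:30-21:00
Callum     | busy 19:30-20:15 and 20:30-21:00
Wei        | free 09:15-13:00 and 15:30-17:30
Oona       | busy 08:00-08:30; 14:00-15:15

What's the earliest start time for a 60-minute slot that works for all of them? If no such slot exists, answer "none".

Jonas free: 09:15-12:45, 14:45-20:15.
Tara free: 08:00-12:30, 15:30-21:00.
Clara free: 09:15-18:30, 20:30-21:00.
Callum free: 08:00-19:30, 20:15-20:30 (invert busy blocks within the working day).
Wei free: 09:15-13:00, 15:30-17:30.
Oona free: 08:30-14:00, 15:15-21:00 (invert busy blocks within the working day).
Jonas ∩ Tara: 09:15-12:30, 15:30-20:15.
Jonas ∩ Tara ∩ Clara: 09:15-12:30, 15:30-18:30.
Jonas ∩ Tara ∩ Clara ∩ Callum: 09:15-12:30, 15:30-18:30.
Jonas ∩ Tara ∩ Clara ∩ Callum ∩ Wei: 09:15-12:30, 15:30-17:30.
Jonas ∩ Tara ∩ Clara ∩ Callum ∩ Wei ∩ Oona: 09:15-12:30, 15:30-17:30.
So the common availability across everyone is 09:15-12:30, 15:30-17:30.
The first common window of at least 60 minutes is 09:15-12:30, so the earliest start is 09:15.

09:15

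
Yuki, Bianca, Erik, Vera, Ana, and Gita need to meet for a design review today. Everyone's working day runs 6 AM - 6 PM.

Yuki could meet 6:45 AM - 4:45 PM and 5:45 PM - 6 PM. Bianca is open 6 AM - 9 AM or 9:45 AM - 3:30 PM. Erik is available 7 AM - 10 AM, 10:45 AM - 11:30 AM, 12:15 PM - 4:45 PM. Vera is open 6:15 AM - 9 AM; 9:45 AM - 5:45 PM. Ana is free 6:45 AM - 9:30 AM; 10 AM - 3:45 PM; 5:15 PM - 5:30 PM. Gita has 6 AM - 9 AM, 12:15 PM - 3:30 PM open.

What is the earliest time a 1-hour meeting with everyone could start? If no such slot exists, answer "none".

07:00

Yuki ∩ Bianca: 06:45-09:00, 09:45-15:30.
Yuki ∩ Bianca ∩ Erik: 07:00-09:00, 09:45-10:00, 10:45-11:30, 12:15-15:30.
Yuki ∩ Bianca ∩ Erik ∩ Vera: 07:00-09:00, 09:45-10:00, 10:45-11:30, 12:15-15:30.
Yuki ∩ Bianca ∩ Erik ∩ Vera ∩ Ana: 07:00-09:00, 10:45-11:30, 12:15-15:30.
Yuki ∩ Bianca ∩ Erik ∩ Vera ∩ Ana ∩ Gita: 07:00-09:00, 12:15-15:30.
The first common window of at least 60 minutes is 07:00-09:00, so the earliest start is 07:00.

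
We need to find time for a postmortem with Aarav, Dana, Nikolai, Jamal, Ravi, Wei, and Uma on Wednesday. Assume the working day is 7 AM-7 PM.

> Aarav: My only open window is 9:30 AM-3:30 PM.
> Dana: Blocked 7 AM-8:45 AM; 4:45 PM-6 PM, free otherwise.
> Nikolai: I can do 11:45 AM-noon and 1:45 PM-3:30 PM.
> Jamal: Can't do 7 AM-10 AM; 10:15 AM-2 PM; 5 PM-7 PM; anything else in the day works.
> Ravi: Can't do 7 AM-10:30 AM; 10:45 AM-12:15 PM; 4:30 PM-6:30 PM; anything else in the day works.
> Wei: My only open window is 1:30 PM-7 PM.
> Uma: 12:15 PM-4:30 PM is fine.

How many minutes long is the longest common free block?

90

Aarav free: 09:30-15:30.
Dana free: 08:45-16:45, 18:00-19:00 (invert busy blocks within the working day).
Nikolai free: 11:45-12:00, 13:45-15:30.
Jamal free: 10:00-10:15, 14:00-17:00 (invert busy blocks within the working day).
Ravi free: 10:30-10:45, 12:15-16:30, 18:30-19:00 (invert busy blocks within the working day).
Wei free: 13:30-19:00.
Uma free: 12:15-16:30.
Aarav ∩ Dana: 09:30-15:30.
Aarav ∩ Dana ∩ Nikolai: 11:45-12:00, 13:45-15:30.
Aarav ∩ Dana ∩ Nikolai ∩ Jamal: 14:00-15:30.
Aarav ∩ Dana ∩ Nikolai ∩ Jamal ∩ Ravi: 14:00-15:30.
Aarav ∩ Dana ∩ Nikolai ∩ Jamal ∩ Ravi ∩ Wei: 14:00-15:30.
Aarav ∩ Dana ∩ Nikolai ∩ Jamal ∩ Ravi ∩ Wei ∩ Uma: 14:00-15:30.
The longest is 14:00-15:30 at 90 minutes.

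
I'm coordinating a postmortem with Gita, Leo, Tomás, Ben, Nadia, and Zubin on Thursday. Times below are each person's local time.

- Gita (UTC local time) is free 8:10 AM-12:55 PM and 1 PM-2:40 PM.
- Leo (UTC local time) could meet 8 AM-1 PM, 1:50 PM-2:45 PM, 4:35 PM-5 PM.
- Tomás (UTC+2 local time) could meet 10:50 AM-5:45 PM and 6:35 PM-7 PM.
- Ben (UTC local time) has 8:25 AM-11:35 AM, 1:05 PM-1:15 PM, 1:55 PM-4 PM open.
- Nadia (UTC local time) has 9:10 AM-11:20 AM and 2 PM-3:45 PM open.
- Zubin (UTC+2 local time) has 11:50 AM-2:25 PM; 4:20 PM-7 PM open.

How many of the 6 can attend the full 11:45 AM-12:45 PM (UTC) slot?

Gita in UTC: 08:10-12:55, 13:00-14:40.
Leo in UTC: 08:00-13:00, 13:50-14:45, 16:35-17:00.
Tomás in UTC: 08:50-15:45, 16:35-17:00 (subtract 2h to convert from UTC+2).
Ben in UTC: 08:25-11:35, 13:05-13:15, 13:55-16:00.
Nadia in UTC: 09:10-11:20, 14:00-15:45.
Zubin in UTC: 09:50-12:25, 14:20-17:00 (subtract 2h to convert from UTC+2).
Gita, Leo, and Tomás can make the full 11:45-12:45 slot — that's 3.

3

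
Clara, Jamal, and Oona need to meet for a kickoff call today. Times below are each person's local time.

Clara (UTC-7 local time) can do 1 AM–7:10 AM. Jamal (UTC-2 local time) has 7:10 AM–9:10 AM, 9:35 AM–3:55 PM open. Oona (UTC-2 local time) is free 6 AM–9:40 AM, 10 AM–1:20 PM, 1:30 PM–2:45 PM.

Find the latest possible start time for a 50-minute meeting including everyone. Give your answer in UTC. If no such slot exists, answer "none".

13:20

Clara in UTC: 08:00-14:10 (add 7h to convert from UTC-7).
Jamal in UTC: 09:10-11:10, 11:35-17:55 (add 2h to convert from UTC-2).
Oona in UTC: 08:00-11:40, 12:00-15:20, 15:30-16:45 (add 2h to convert from UTC-2).
Clara ∩ Jamal: 09:10-11:10, 11:35-14:10.
Clara ∩ Jamal ∩ Oona: 09:10-11:10, 11:35-11:40, 12:00-14:10.
The last common window of at least 50 minutes is 12:00-14:10; a 50-minute meeting can start as late as 13:20 and still end by 14:10.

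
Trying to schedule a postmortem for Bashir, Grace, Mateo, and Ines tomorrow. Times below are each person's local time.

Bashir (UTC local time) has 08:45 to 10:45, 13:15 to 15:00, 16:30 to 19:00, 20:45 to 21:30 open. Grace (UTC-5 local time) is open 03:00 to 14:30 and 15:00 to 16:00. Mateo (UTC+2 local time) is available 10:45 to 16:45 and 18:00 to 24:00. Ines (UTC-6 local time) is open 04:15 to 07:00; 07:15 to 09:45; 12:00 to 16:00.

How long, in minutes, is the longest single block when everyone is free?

90

Bashir in UTC: 08:45-10:45, 13:15-15:00, 16:30-19:00, 20:45-21:30.
Grace in UTC: 08:00-19:30, 20:00-21:00 (add 5h to convert from UTC-5).
Mateo in UTC: 08:45-14:45, 16:00-22:00 (subtract 2h to convert from UTC+2).
Ines in UTC: 10:15-13:00, 13:15-15:45, 18:00-22:00 (add 6h to convert from UTC-6).
Bashir ∩ Grace: 08:45-10:45, 13:15-15:00, 16:30-19:00, 20:45-21:00.
Bashir ∩ Grace ∩ Mateo: 08:45-10:45, 13:15-14:45, 16:30-19:00, 20:45-21:00.
Bashir ∩ Grace ∩ Mateo ∩ Ines: 10:15-10:45, 13:15-14:45, 18:00-19:00, 20:45-21:00.
The longest is 13:15-14:45 at 90 minutes.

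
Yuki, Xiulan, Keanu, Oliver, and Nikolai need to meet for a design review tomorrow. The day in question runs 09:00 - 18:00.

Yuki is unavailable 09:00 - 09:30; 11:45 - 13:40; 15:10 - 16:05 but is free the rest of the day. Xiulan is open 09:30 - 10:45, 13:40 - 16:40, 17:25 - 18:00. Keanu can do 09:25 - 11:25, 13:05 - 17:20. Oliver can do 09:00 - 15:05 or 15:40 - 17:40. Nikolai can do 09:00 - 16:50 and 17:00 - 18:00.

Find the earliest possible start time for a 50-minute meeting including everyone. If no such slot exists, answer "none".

09:30

Yuki free: 09:30-11:45, 13:40-15:10, 16:05-18:00 (invert busy blocks within the working day).
Xiulan free: 09:30-10:45, 13:40-16:40, 17:25-18:00.
Keanu free: 09:25-11:25, 13:05-17:20.
Oliver free: 09:00-15:05, 15:40-17:40.
Nikolai free: 09:00-16:50, 17:00-18:00.
Yuki ∩ Xiulan: 09:30-10:45, 13:40-15:10, 16:05-16:40, 17:25-18:00.
Yuki ∩ Xiulan ∩ Keanu: 09:30-10:45, 13:40-15:10, 16:05-16:40.
Yuki ∩ Xiulan ∩ Keanu ∩ Oliver: 09:30-10:45, 13:40-15:05, 16:05-16:40.
Yuki ∩ Xiulan ∩ Keanu ∩ Oliver ∩ Nikolai: 09:30-10:45, 13:40-15:05, 16:05-16:40.
The first common window of at least 50 minutes is 09:30-10:45, so the earliest start is 09:30.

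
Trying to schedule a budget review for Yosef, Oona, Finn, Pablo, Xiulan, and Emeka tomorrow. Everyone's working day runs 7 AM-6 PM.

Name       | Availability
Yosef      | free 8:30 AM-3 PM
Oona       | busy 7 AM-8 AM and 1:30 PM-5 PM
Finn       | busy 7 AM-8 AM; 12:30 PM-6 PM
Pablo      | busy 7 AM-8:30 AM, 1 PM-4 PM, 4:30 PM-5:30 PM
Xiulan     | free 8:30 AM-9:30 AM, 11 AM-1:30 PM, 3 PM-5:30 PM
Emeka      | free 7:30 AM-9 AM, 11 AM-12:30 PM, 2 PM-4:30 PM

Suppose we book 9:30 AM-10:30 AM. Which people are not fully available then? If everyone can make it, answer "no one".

Yosef free: 08:30-15:00.
Oona free: 08:00-13:30, 17:00-18:00 (invert busy blocks within the working day).
Finn free: 08:00-12:30 (invert busy blocks within the working day).
Pablo free: 08:30-13:00, 16:00-16:30, 17:30-18:00 (invert busy blocks within the working day).
Xiulan free: 08:30-09:30, 11:00-13:30, 15:00-17:30.
Emeka free: 07:30-09:00, 11:00-12:30, 14:00-16:30.
Yosef: free for 09:30-10:30. Oona: free for 09:30-10:30. Finn: free for 09:30-10:30. Pablo: free for 09:30-10:30. Xiulan: not fully free for 09:30-10:30. Emeka: not fully free for 09:30-10:30.

Emeka, Xiulan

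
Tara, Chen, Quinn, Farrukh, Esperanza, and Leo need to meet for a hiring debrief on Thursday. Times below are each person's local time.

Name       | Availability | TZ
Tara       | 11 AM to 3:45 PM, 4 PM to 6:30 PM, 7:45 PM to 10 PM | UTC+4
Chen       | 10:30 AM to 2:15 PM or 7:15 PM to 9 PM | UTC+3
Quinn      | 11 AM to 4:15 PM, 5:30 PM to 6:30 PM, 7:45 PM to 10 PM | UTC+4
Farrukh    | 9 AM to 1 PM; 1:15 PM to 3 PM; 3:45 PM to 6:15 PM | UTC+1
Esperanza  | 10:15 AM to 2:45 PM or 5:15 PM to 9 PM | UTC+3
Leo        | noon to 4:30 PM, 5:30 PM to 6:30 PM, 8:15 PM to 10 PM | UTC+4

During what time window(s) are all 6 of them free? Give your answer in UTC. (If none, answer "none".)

08:00-11:15, 16:15-17:15

Tara in UTC: 07:00-11:45, 12:00-14:30, 15:45-18:00 (subtract 4h to convert from UTC+4).
Chen in UTC: 07:30-11:15, 16:15-18:00 (subtract 3h to convert from UTC+3).
Quinn in UTC: 07:00-12:15, 13:30-14:30, 15:45-18:00 (subtract 4h to convert from UTC+4).
Farrukh in UTC: 08:00-12:00, 12:15-14:00, 14:45-17:15 (subtract 1h to convert from UTC+1).
Esperanza in UTC: 07:15-11:45, 14:15-18:00 (subtract 3h to convert from UTC+3).
Leo in UTC: 08:00-12:30, 13:30-14:30, 16:15-18:00 (subtract 4h to convert from UTC+4).
Tara ∩ Chen: 07:30-11:15, 16:15-18:00.
Tara ∩ Chen ∩ Quinn: 07:30-11:15, 16:15-18:00.
Tara ∩ Chen ∩ Quinn ∩ Farrukh: 08:00-11:15, 16:15-17:15.
Tara ∩ Chen ∩ Quinn ∩ Farrukh ∩ Esperanza: 08:00-11:15, 16:15-17:15.
Tara ∩ Chen ∩ Quinn ∩ Farrukh ∩ Esperanza ∩ Leo: 08:00-11:15, 16:15-17:15.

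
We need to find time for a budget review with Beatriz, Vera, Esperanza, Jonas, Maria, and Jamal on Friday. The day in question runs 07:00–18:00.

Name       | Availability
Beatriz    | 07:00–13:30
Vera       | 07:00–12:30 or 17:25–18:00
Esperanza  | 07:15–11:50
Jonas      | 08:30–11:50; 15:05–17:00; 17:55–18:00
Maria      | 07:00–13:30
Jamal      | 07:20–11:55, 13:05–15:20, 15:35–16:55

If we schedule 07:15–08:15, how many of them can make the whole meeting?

Beatriz, Vera, Esperanza, and Maria can make the full 07:15-08:15 slot — that's 4.

4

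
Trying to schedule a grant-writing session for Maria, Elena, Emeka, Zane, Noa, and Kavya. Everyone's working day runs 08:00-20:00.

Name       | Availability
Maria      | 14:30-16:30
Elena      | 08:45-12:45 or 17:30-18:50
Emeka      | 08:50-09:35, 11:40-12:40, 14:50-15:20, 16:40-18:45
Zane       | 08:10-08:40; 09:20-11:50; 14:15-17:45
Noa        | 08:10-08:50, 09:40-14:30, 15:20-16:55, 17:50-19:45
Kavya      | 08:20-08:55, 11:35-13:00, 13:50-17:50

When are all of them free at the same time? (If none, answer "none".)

Maria ∩ Elena: ∅.
Maria ∩ Elena ∩ Emeka: ∅.
Maria ∩ Elena ∩ Emeka ∩ Zane: ∅.
Maria ∩ Elena ∩ Emeka ∩ Zane ∩ Noa: ∅.
Maria ∩ Elena ∩ Emeka ∩ Zane ∩ Noa ∩ Kavya: ∅.
There is no time when everyone is free.

none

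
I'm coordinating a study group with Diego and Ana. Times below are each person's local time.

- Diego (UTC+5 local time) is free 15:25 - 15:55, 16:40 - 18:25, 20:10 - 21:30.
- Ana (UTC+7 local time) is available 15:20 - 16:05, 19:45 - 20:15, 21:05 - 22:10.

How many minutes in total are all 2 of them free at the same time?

30

Diego in UTC: 10:25-10:55, 11:40-13:25, 15:10-16:30 (subtract 5h to convert from UTC+5).
Ana in UTC: 08:20-09:05, 12:45-13:15, 14:05-15:10 (subtract 7h to convert from UTC+7).
Diego ∩ Ana: 12:45-13:15.
That's a single block of 30 minutes.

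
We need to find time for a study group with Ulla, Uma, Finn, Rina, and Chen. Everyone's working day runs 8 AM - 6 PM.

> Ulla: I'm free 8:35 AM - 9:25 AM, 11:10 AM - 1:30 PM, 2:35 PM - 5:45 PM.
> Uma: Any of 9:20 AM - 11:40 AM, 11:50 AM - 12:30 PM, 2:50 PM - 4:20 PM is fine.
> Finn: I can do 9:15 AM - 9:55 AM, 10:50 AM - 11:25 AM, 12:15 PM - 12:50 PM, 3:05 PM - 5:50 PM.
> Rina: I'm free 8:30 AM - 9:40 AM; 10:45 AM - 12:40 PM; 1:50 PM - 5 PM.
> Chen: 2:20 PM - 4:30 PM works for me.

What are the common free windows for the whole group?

15:05-16:20

Ulla ∩ Uma: 09:20-09:25, 11:10-11:40, 11:50-12:30, 14:50-16:20.
Ulla ∩ Uma ∩ Finn: 09:20-09:25, 11:10-11:25, 12:15-12:30, 15:05-16:20.
Ulla ∩ Uma ∩ Finn ∩ Rina: 09:20-09:25, 11:10-11:25, 12:15-12:30, 15:05-16:20.
Ulla ∩ Uma ∩ Finn ∩ Rina ∩ Chen: 15:05-16:20.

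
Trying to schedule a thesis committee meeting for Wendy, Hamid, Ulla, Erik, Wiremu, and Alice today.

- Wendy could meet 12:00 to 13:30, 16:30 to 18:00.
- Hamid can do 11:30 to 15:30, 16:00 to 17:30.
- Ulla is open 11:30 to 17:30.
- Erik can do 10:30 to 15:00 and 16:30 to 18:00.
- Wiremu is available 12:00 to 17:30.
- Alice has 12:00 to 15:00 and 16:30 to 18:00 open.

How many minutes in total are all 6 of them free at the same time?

150

Wendy ∩ Hamid: 12:00-13:30, 16:30-17:30.
Wendy ∩ Hamid ∩ Ulla: 12:00-13:30, 16:30-17:30.
Wendy ∩ Hamid ∩ Ulla ∩ Erik: 12:00-13:30, 16:30-17:30.
Wendy ∩ Hamid ∩ Ulla ∩ Erik ∩ Wiremu: 12:00-13:30, 16:30-17:30.
Wendy ∩ Hamid ∩ Ulla ∩ Erik ∩ Wiremu ∩ Alice: 12:00-13:30, 16:30-17:30.
Summing the common windows: 90 + 60 = 150 minutes.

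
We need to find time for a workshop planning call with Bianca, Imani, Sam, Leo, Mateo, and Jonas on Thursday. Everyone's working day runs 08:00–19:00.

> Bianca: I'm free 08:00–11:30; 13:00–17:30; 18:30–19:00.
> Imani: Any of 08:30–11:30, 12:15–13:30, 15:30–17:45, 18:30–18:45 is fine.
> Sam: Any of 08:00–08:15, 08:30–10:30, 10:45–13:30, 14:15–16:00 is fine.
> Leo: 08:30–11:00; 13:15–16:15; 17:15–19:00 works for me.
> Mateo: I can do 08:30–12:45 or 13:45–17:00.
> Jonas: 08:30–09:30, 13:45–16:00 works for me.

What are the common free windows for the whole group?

08:30-09:30, 15:30-16:00

Bianca ∩ Imani: 08:30-11:30, 13:00-13:30, 15:30-17:30, 18:30-18:45.
Bianca ∩ Imani ∩ Sam: 08:30-10:30, 10:45-11:30, 13:00-13:30, 15:30-16:00.
Bianca ∩ Imani ∩ Sam ∩ Leo: 08:30-10:30, 10:45-11:00, 13:15-13:30, 15:30-16:00.
Bianca ∩ Imani ∩ Sam ∩ Leo ∩ Mateo: 08:30-10:30, 10:45-11:00, 15:30-16:00.
Bianca ∩ Imani ∩ Sam ∩ Leo ∩ Mateo ∩ Jonas: 08:30-09:30, 15:30-16:00.
Those are the intersection windows.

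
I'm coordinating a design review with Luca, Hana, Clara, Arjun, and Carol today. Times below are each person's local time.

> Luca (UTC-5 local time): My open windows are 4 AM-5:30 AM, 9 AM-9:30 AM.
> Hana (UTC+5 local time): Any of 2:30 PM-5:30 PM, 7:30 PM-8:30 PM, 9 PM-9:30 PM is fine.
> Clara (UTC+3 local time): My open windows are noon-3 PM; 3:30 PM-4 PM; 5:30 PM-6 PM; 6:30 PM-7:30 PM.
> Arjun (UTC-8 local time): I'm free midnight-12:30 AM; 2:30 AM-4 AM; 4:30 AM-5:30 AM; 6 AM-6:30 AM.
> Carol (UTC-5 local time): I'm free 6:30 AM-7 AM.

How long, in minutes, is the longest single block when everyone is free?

Luca in UTC: 09:00-10:30, 14:00-14:30 (add 5h to convert from UTC-5).
Hana in UTC: 09:30-12:30, 14:30-15:30, 16:00-16:30 (subtract 5h to convert from UTC+5).
Clara in UTC: 09:00-12:00, 12:30-13:00, 14:30-15:00, 15:30-16:30 (subtract 3h to convert from UTC+3).
Arjun in UTC: 08:00-08:30, 10:30-12:00, 12:30-13:30, 14:00-14:30 (add 8h to convert from UTC-8).
Carol in UTC: 11:30-12:00 (add 5h to convert from UTC-5).
Luca ∩ Hana: 09:30-10:30.
Luca ∩ Hana ∩ Clara: 09:30-10:30.
Luca ∩ Hana ∩ Clara ∩ Arjun: ∅.
Luca ∩ Hana ∩ Clara ∩ Arjun ∩ Carol: ∅.
There is no time when everyone is free.
No common window exists, so the longest block is 0 minutes.

0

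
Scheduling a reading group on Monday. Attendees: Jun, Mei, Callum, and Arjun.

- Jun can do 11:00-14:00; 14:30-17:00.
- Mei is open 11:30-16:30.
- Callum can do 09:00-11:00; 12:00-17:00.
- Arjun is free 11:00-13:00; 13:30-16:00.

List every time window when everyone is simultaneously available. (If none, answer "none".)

Jun ∩ Mei: 11:30-14:00, 14:30-16:30.
Jun ∩ Mei ∩ Callum: 12:00-14:00, 14:30-16:30.
Jun ∩ Mei ∩ Callum ∩ Arjun: 12:00-13:00, 13:30-14:00, 14:30-16:00.
So the common availability across everyone is 12:00-13:00, 13:30-14:00, 14:30-16:00.

12:00-13:00, 13:30-14:00, 14:30-16:00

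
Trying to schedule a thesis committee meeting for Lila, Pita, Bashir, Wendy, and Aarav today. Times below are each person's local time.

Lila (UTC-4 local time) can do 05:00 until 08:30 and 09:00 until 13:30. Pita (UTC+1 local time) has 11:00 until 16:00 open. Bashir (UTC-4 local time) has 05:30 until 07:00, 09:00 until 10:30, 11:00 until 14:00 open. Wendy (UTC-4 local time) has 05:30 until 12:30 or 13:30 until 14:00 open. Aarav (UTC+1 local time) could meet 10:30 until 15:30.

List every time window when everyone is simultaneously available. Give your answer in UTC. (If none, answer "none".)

10:00-11:00, 13:00-14:30

Lila in UTC: 09:00-12:30, 13:00-17:30 (add 4h to convert from UTC-4).
Pita in UTC: 10:00-15:00 (subtract 1h to convert from UTC+1).
Bashir in UTC: 09:30-11:00, 13:00-14:30, 15:00-18:00 (add 4h to convert from UTC-4).
Wendy in UTC: 09:30-16:30, 17:30-18:00 (add 4h to convert from UTC-4).
Aarav in UTC: 09:30-14:30 (subtract 1h to convert from UTC+1).
Lila ∩ Pita: 10:00-12:30, 13:00-15:00.
Lila ∩ Pita ∩ Bashir: 10:00-11:00, 13:00-14:30.
Lila ∩ Pita ∩ Bashir ∩ Wendy: 10:00-11:00, 13:00-14:30.
Lila ∩ Pita ∩ Bashir ∩ Wendy ∩ Aarav: 10:00-11:00, 13:00-14:30.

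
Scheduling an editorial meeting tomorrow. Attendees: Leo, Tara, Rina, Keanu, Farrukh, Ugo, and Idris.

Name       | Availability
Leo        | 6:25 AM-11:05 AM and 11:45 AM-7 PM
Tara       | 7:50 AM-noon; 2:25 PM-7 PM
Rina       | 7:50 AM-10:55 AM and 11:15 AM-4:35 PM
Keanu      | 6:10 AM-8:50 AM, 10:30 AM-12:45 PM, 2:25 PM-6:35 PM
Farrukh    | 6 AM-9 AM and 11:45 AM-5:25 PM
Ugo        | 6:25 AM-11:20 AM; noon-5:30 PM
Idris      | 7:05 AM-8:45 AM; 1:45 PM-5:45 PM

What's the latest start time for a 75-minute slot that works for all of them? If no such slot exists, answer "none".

Leo ∩ Tara: 07:50-11:05, 11:45-12:00, 14:25-19:00.
Leo ∩ Tara ∩ Rina: 07:50-10:55, 11:45-12:00, 14:25-16:35.
Leo ∩ Tara ∩ Rina ∩ Keanu: 07:50-08:50, 10:30-10:55, 11:45-12:00, 14:25-16:35.
Leo ∩ Tara ∩ Rina ∩ Keanu ∩ Farrukh: 07:50-08:50, 11:45-12:00, 14:25-16:35.
Leo ∩ Tara ∩ Rina ∩ Keanu ∩ Farrukh ∩ Ugo: 07:50-08:50, 14:25-16:35.
Leo ∩ Tara ∩ Rina ∩ Keanu ∩ Farrukh ∩ Ugo ∩ Idris: 07:50-08:45, 14:25-16:35.
The last common window of at least 75 minutes is 14:25-16:35; a 75-minute meeting can start as late as 15:20 and still end by 16:35.

15:20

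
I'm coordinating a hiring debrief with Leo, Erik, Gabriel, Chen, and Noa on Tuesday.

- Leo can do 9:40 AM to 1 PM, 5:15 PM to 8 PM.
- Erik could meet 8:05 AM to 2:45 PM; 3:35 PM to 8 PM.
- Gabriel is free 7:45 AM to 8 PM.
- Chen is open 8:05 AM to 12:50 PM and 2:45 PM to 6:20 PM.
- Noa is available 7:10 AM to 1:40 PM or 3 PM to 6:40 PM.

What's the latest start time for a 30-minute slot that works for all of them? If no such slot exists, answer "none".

Leo ∩ Erik: 09:40-13:00, 17:15-20:00.
Leo ∩ Erik ∩ Gabriel: 09:40-13:00, 17:15-20:00.
Leo ∩ Erik ∩ Gabriel ∩ Chen: 09:40-12:50, 17:15-18:20.
Leo ∩ Erik ∩ Gabriel ∩ Chen ∩ Noa: 09:40-12:50, 17:15-18:20.
Those are the intersection windows.
The last common window of at least 30 minutes is 17:15-18:20; a 30-minute meeting can start as late as 17:50 and still end by 18:20.

17:50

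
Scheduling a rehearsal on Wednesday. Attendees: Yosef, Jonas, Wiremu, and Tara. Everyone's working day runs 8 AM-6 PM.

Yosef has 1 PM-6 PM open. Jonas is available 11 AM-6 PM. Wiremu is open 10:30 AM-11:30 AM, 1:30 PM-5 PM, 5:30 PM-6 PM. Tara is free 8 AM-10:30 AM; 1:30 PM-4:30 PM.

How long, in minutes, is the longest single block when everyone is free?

180

Yosef ∩ Jonas: 13:00-18:00.
Yosef ∩ Jonas ∩ Wiremu: 13:30-17:00, 17:30-18:00.
Yosef ∩ Jonas ∩ Wiremu ∩ Tara: 13:30-16:30.
The longest is 13:30-16:30 at 180 minutes.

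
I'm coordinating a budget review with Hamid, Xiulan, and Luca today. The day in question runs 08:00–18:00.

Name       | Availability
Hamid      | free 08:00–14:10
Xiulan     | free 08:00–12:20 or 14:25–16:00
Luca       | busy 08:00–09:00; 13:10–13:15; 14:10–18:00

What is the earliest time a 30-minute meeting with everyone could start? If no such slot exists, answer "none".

Hamid free: 08:00-14:10.
Xiulan free: 08:00-12:20, 14:25-16:00.
Luca free: 09:00-13:10, 13:15-14:10 (invert busy blocks within the working day).
Hamid ∩ Xiulan: 08:00-12:20.
Hamid ∩ Xiulan ∩ Luca: 09:00-12:20.
The first common window of at least 30 minutes is 09:00-12:20, so the earliest start is 09:00.

09:00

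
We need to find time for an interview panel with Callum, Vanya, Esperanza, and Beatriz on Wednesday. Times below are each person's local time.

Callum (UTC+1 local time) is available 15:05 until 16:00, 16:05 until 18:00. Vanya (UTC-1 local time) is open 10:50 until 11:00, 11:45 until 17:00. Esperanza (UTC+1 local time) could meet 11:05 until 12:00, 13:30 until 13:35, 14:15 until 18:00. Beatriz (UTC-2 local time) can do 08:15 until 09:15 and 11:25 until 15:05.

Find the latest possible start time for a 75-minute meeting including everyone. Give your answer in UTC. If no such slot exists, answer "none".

15:45

Callum in UTC: 14:05-15:00, 15:05-17:00 (subtract 1h to convert from UTC+1).
Vanya in UTC: 11:50-12:00, 12:45-18:00 (add 1h to convert from UTC-1).
Esperanza in UTC: 10:05-11:00, 12:30-12:35, 13:15-17:00 (subtract 1h to convert from UTC+1).
Beatriz in UTC: 10:15-11:15, 13:25-17:05 (add 2h to convert from UTC-2).
Callum ∩ Vanya: 14:05-15:00, 15:05-17:00.
Callum ∩ Vanya ∩ Esperanza: 14:05-15:00, 15:05-17:00.
Callum ∩ Vanya ∩ Esperanza ∩ Beatriz: 14:05-15:00, 15:05-17:00.
The last common window of at least 75 minutes is 15:05-17:00; a 75-minute meeting can start as late as 15:45 and still end by 17:00.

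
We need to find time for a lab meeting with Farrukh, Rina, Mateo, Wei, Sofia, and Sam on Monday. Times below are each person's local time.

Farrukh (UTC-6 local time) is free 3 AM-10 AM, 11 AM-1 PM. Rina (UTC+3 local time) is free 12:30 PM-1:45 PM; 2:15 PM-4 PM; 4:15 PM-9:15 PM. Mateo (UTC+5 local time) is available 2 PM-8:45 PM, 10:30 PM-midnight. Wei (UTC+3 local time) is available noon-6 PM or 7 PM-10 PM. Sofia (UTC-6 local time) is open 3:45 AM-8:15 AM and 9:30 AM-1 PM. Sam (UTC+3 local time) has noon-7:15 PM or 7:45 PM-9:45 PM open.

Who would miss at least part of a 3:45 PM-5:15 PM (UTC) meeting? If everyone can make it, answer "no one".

Farrukh in UTC: 09:00-16:00, 17:00-19:00 (add 6h to convert from UTC-6).
Rina in UTC: 09:30-10:45, 11:15-13:00, 13:15-18:15 (subtract 3h to convert from UTC+3).
Mateo in UTC: 09:00-15:45, 17:30-19:00 (subtract 5h to convert from UTC+5).
Wei in UTC: 09:00-15:00, 16:00-19:00 (subtract 3h to convert from UTC+3).
Sofia in UTC: 09:45-14:15, 15:30-19:00 (add 6h to convert from UTC-6).
Sam in UTC: 09:00-16:15, 16:45-18:45 (subtract 3h to convert from UTC+3).
Farrukh: not fully free for 15:45-17:15. Rina: free for 15:45-17:15. Mateo: not fully free for 15:45-17:15. Wei: not fully free for 15:45-17:15. Sofia: free for 15:45-17:15. Sam: not fully free for 15:45-17:15.

Farrukh, Mateo, Sam, Wei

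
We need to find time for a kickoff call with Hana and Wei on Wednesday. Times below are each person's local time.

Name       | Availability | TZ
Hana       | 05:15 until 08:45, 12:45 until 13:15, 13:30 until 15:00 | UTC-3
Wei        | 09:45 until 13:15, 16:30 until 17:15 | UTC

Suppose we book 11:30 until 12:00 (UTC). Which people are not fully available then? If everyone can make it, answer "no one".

Hana

Hana in UTC: 08:15-11:45, 15:45-16:15, 16:30-18:00 (add 3h to convert from UTC-3).
Wei in UTC: 09:45-13:15, 16:30-17:15.
Hana: not fully free for 11:30-12:00. Wei: free for 11:30-12:00.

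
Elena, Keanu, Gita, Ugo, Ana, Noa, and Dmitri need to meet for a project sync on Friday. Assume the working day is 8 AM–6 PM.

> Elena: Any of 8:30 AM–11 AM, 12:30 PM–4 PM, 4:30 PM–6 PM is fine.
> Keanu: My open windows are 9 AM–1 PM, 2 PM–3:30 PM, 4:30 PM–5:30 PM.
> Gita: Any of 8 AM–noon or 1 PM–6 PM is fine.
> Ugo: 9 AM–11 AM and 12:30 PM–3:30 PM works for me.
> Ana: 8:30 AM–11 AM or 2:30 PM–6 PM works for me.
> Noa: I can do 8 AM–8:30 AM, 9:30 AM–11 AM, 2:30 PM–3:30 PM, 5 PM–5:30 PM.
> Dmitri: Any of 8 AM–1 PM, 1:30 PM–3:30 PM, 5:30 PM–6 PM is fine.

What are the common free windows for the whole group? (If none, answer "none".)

Elena ∩ Keanu: 09:00-11:00, 12:30-13:00, 14:00-15:30, 16:30-17:30.
Elena ∩ Keanu ∩ Gita: 09:00-11:00, 14:00-15:30, 16:30-17:30.
Elena ∩ Keanu ∩ Gita ∩ Ugo: 09:00-11:00, 14:00-15:30.
Elena ∩ Keanu ∩ Gita ∩ Ugo ∩ Ana: 09:00-11:00, 14:30-15:30.
Elena ∩ Keanu ∩ Gita ∩ Ugo ∩ Ana ∩ Noa: 09:30-11:00, 14:30-15:30.
Elena ∩ Keanu ∩ Gita ∩ Ugo ∩ Ana ∩ Noa ∩ Dmitri: 09:30-11:00, 14:30-15:30.

09:30-11:00, 14:30-15:30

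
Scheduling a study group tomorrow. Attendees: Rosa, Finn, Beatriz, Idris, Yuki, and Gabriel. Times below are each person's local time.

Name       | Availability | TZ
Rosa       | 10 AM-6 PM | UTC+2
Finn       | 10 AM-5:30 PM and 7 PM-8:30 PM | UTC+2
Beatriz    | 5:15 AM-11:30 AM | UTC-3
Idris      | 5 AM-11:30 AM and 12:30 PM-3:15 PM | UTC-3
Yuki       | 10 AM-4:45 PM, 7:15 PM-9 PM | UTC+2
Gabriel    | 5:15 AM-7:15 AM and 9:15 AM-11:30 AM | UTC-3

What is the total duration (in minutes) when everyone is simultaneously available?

Rosa in UTC: 08:00-16:00 (subtract 2h to convert from UTC+2).
Finn in UTC: 08:00-15:30, 17:00-18:30 (subtract 2h to convert from UTC+2).
Beatriz in UTC: 08:15-14:30 (add 3h to convert from UTC-3).
Idris in UTC: 08:00-14:30, 15:30-18:15 (add 3h to convert from UTC-3).
Yuki in UTC: 08:00-14:45, 17:15-19:00 (subtract 2h to convert from UTC+2).
Gabriel in UTC: 08:15-10:15, 12:15-14:30 (add 3h to convert from UTC-3).
Rosa ∩ Finn: 08:00-15:30.
Rosa ∩ Finn ∩ Beatriz: 08:15-14:30.
Rosa ∩ Finn ∩ Beatriz ∩ Idris: 08:15-14:30.
Rosa ∩ Finn ∩ Beatriz ∩ Idris ∩ Yuki: 08:15-14:30.
Rosa ∩ Finn ∩ Beatriz ∩ Idris ∩ Yuki ∩ Gabriel: 08:15-10:15, 12:15-14:30.
Summing the common windows: 120 + 135 = 255 minutes.

255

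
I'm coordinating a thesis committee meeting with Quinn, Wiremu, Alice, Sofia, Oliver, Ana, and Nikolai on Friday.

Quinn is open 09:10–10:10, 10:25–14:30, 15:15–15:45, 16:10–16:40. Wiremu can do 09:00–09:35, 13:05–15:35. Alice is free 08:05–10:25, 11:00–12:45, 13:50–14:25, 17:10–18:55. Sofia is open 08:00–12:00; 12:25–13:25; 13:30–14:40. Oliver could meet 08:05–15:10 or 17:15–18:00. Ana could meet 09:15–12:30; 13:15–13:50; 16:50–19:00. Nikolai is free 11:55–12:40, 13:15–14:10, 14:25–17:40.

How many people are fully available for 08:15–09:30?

3

Alice, Sofia, and Oliver can make the full 08:15-09:30 slot — that's 3.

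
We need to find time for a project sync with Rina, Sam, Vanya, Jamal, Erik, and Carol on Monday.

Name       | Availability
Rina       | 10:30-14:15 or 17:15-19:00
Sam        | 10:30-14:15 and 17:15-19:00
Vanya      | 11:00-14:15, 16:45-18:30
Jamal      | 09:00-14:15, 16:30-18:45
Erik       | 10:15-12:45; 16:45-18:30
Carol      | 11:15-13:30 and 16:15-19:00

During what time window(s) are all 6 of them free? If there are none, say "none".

11:15-12:45, 17:15-18:30

Rina ∩ Sam: 10:30-14:15, 17:15-19:00.
Rina ∩ Sam ∩ Vanya: 11:00-14:15, 17:15-18:30.
Rina ∩ Sam ∩ Vanya ∩ Jamal: 11:00-14:15, 17:15-18:30.
Rina ∩ Sam ∩ Vanya ∩ Jamal ∩ Erik: 11:00-12:45, 17:15-18:30.
Rina ∩ Sam ∩ Vanya ∩ Jamal ∩ Erik ∩ Carol: 11:15-12:45, 17:15-18:30.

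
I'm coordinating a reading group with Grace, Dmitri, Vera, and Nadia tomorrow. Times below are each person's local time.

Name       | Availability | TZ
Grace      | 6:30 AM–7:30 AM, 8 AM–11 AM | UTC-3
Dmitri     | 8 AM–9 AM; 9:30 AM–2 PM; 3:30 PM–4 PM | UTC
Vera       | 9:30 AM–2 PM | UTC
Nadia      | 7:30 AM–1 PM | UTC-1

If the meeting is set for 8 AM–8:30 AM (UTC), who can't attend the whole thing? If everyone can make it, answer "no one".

Grace in UTC: 09:30-10:30, 11:00-14:00 (add 3h to convert from UTC-3).
Dmitri in UTC: 08:00-09:00, 09:30-14:00, 15:30-16:00.
Vera in UTC: 09:30-14:00.
Nadia in UTC: 08:30-14:00 (add 1h to convert from UTC-1).
Grace: not fully free for 08:00-08:30. Dmitri: free for 08:00-08:30. Vera: not fully free for 08:00-08:30. Nadia: not fully free for 08:00-08:30.

Grace, Nadia, Vera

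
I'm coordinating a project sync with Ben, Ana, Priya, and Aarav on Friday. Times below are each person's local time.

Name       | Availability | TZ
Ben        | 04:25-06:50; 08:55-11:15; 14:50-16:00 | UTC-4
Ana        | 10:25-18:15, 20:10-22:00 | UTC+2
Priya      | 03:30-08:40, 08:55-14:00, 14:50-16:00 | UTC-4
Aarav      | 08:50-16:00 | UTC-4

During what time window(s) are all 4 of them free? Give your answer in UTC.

Ben in UTC: 08:25-10:50, 12:55-15:15, 18:50-20:00 (add 4h to convert from UTC-4).
Ana in UTC: 08:25-16:15, 18:10-20:00 (subtract 2h to convert from UTC+2).
Priya in UTC: 07:30-12:40, 12:55-18:00, 18:50-20:00 (add 4h to convert from UTC-4).
Aarav in UTC: 12:50-20:00 (add 4h to convert from UTC-4).
Ben ∩ Ana: 08:25-10:50, 12:55-15:15, 18:50-20:00.
Ben ∩ Ana ∩ Priya: 08:25-10:50, 12:55-15:15, 18:50-20:00.
Ben ∩ Ana ∩ Priya ∩ Aarav: 12:55-15:15, 18:50-20:00.

12:55-15:15, 18:50-20:00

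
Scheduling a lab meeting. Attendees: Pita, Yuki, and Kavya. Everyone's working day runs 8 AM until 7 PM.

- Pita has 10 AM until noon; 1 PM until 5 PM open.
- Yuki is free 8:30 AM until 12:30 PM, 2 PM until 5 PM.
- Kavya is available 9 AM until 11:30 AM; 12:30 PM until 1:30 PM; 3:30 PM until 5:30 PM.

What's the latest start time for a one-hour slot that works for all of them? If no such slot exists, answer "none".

16:00

Pita ∩ Yuki: 10:00-12:00, 14:00-17:00.
Pita ∩ Yuki ∩ Kavya: 10:00-11:30, 15:30-17:00.
The last common window of at least 60 minutes is 15:30-17:00; a 60-minute meeting can start as late as 16:00 and still end by 17:00.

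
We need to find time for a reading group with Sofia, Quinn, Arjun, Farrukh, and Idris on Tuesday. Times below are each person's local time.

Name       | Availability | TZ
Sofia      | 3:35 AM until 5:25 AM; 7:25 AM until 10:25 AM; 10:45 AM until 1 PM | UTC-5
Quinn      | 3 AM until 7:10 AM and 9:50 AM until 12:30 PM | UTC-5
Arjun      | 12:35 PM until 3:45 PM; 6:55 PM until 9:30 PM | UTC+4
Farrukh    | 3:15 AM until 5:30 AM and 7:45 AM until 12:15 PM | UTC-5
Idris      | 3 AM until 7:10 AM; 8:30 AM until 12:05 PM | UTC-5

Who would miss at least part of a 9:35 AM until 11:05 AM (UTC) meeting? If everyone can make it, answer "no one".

Sofia in UTC: 08:35-10:25, 12:25-15:25, 15:45-18:00 (add 5h to convert from UTC-5).
Quinn in UTC: 08:00-12:10, 14:50-17:30 (add 5h to convert from UTC-5).
Arjun in UTC: 08:35-11:45, 14:55-17:30 (subtract 4h to convert from UTC+4).
Farrukh in UTC: 08:15-10:30, 12:45-17:15 (add 5h to convert from UTC-5).
Idris in UTC: 08:00-12:10, 13:30-17:05 (add 5h to convert from UTC-5).
Sofia: not fully free for 09:35-11:05. Quinn: free for 09:35-11:05. Arjun: free for 09:35-11:05. Farrukh: not fully free for 09:35-11:05. Idris: free for 09:35-11:05.

Farrukh, Sofia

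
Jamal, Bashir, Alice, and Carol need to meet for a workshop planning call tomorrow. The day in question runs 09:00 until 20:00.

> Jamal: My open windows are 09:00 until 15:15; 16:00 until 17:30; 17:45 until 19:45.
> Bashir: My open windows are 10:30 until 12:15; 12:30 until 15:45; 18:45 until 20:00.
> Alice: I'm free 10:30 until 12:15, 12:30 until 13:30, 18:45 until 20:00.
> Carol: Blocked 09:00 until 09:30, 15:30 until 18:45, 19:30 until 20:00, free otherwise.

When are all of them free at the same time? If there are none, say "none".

Jamal free: 09:00-15:15, 16:00-17:30, 17:45-19:45.
Bashir free: 10:30-12:15, 12:30-15:45, 18:45-20:00.
Alice free: 10:30-12:15, 12:30-13:30, 18:45-20:00.
Carol free: 09:30-15:30, 18:45-19:30 (invert busy blocks within the working day).
Jamal ∩ Bashir: 10:30-12:15, 12:30-15:15, 18:45-19:45.
Jamal ∩ Bashir ∩ Alice: 10:30-12:15, 12:30-13:30, 18:45-19:45.
Jamal ∩ Bashir ∩ Alice ∩ Carol: 10:30-12:15, 12:30-13:30, 18:45-19:30.
Those are the intersection windows.

10:30-12:15, 12:30-13:30, 18:45-19:30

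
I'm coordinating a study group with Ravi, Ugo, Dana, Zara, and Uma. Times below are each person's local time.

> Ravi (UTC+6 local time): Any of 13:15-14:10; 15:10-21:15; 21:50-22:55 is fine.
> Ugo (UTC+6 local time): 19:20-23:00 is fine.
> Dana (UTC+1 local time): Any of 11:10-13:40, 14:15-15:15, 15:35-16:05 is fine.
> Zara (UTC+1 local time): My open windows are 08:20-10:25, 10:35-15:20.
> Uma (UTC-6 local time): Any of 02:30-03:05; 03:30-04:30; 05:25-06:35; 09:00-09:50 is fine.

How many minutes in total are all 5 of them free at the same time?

Ravi in UTC: 07:15-08:10, 09:10-15:15, 15:50-16:55 (subtract 6h to convert from UTC+6).
Ugo in UTC: 13:20-17:00 (subtract 6h to convert from UTC+6).
Dana in UTC: 10:10-12:40, 13:15-14:15, 14:35-15:05 (subtract 1h to convert from UTC+1).
Zara in UTC: 07:20-09:25, 09:35-14:20 (subtract 1h to convert from UTC+1).
Uma in UTC: 08:30-09:05, 09:30-10:30, 11:25-12:35, 15:00-15:50 (add 6h to convert from UTC-6).
Ravi ∩ Ugo: 13:20-15:15, 15:50-16:55.
Ravi ∩ Ugo ∩ Dana: 13:20-14:15, 14:35-15:05.
Ravi ∩ Ugo ∩ Dana ∩ Zara: 13:20-14:15.
Ravi ∩ Ugo ∩ Dana ∩ Zara ∩ Uma: ∅.
There is no time when everyone is free.
There is no common window, so the total is 0 minutes.

0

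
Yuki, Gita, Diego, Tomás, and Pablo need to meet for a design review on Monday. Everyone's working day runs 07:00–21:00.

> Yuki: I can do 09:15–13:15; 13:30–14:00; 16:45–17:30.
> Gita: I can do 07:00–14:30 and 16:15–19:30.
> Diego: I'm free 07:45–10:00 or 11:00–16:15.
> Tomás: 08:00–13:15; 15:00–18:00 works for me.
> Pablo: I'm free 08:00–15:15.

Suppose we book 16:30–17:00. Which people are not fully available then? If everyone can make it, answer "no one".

Yuki: not fully free for 16:30-17:00. Gita: free for 16:30-17:00. Diego: not fully free for 16:30-17:00. Tomás: free for 16:30-17:00. Pablo: not fully free for 16:30-17:00.

Diego, Pablo, Yuki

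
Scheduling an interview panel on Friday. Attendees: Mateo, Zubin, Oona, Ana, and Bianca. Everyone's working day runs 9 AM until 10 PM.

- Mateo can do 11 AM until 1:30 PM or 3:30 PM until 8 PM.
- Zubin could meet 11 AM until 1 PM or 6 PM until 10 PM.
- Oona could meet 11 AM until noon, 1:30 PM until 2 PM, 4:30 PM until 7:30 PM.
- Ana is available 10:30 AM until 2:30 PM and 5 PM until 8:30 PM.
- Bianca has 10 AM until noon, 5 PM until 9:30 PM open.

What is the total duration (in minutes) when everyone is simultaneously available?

150

Mateo ∩ Zubin: 11:00-13:00, 18:00-20:00.
Mateo ∩ Zubin ∩ Oona: 11:00-12:00, 18:00-19:30.
Mateo ∩ Zubin ∩ Oona ∩ Ana: 11:00-12:00, 18:00-19:30.
Mateo ∩ Zubin ∩ Oona ∩ Ana ∩ Bianca: 11:00-12:00, 18:00-19:30.
Summing the common windows: 60 + 90 = 150 minutes.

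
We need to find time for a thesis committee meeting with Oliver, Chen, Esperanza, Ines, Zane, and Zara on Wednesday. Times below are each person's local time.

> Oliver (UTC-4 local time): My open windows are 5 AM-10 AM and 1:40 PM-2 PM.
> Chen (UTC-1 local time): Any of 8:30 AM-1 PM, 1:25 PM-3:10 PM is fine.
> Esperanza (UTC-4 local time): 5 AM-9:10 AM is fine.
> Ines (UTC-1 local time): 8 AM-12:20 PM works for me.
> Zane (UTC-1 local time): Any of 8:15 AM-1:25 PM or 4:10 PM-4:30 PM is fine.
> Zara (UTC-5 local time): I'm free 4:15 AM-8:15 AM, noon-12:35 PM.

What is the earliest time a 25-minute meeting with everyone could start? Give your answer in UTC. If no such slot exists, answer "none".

09:30

Oliver in UTC: 09:00-14:00, 17:40-18:00 (add 4h to convert from UTC-4).
Chen in UTC: 09:30-14:00, 14:25-16:10 (add 1h to convert from UTC-1).
Esperanza in UTC: 09:00-13:10 (add 4h to convert from UTC-4).
Ines in UTC: 09:00-13:20 (add 1h to convert from UTC-1).
Zane in UTC: 09:15-14:25, 17:10-17:30 (add 1h to convert from UTC-1).
Zara in UTC: 09:15-13:15, 17:00-17:35 (add 5h to convert from UTC-5).
Oliver ∩ Chen: 09:30-14:00.
Oliver ∩ Chen ∩ Esperanza: 09:30-13:10.
Oliver ∩ Chen ∩ Esperanza ∩ Ines: 09:30-13:10.
Oliver ∩ Chen ∩ Esperanza ∩ Ines ∩ Zane: 09:30-13:10.
Oliver ∩ Chen ∩ Esperanza ∩ Ines ∩ Zane ∩ Zara: 09:30-13:10.
So the common availability across everyone is 09:30-13:10.
The first common window of at least 25 minutes is 09:30-13:10, so the earliest start is 09:30.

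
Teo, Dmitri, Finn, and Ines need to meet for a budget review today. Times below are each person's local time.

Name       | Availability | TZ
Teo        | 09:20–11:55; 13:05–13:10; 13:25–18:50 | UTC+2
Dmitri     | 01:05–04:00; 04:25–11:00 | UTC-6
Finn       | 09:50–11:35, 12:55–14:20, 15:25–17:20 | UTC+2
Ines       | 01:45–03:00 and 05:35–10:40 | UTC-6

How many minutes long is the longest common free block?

115

Teo in UTC: 07:20-09:55, 11:05-11:10, 11:25-16:50 (subtract 2h to convert from UTC+2).
Dmitri in UTC: 07:05-10:00, 10:25-17:00 (add 6h to convert from UTC-6).
Finn in UTC: 07:50-09:35, 10:55-12:20, 13:25-15:20 (subtract 2h to convert from UTC+2).
Ines in UTC: 07:45-09:00, 11:35-16:40 (add 6h to convert from UTC-6).
Teo ∩ Dmitri: 07:20-09:55, 11:05-11:10, 11:25-16:50.
Teo ∩ Dmitri ∩ Finn: 07:50-09:35, 11:05-11:10, 11:25-12:20, 13:25-15:20.
Teo ∩ Dmitri ∩ Finn ∩ Ines: 07:50-09:00, 11:35-12:20, 13:25-15:20.
Those are the intersection windows.
The longest is 13:25-15:20 at 115 minutes.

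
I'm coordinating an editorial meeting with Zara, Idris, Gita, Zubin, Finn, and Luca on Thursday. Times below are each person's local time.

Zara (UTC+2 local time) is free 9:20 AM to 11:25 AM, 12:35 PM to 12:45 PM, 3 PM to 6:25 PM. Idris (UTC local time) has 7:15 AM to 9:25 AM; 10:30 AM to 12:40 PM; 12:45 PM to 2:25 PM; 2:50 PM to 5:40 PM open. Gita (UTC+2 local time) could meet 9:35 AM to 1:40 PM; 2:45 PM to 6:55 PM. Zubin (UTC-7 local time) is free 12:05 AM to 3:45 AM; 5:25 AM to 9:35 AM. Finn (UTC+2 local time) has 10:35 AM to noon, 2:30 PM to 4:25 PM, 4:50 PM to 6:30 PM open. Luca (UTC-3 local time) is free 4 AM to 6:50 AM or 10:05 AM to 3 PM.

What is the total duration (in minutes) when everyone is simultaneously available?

Zara in UTC: 07:20-09:25, 10:35-10:45, 13:00-16:25 (subtract 2h to convert from UTC+2).
Idris in UTC: 07:15-09:25, 10:30-12:40, 12:45-14:25, 14:50-17:40.
Gita in UTC: 07:35-11:40, 12:45-16:55 (subtract 2h to convert from UTC+2).
Zubin in UTC: 07:05-10:45, 12:25-16:35 (add 7h to convert from UTC-7).
Finn in UTC: 08:35-10:00, 12:30-14:25, 14:50-16:30 (subtract 2h to convert from UTC+2).
Luca in UTC: 07:00-09:50, 13:05-18:00 (add 3h to convert from UTC-3).
Zara ∩ Idris: 07:20-09:25, 10:35-10:45, 13:00-14:25, 14:50-16:25.
Zara ∩ Idris ∩ Gita: 07:35-09:25, 10:35-10:45, 13:00-14:25, 14:50-16:25.
Zara ∩ Idris ∩ Gita ∩ Zubin: 07:35-09:25, 10:35-10:45, 13:00-14:25, 14:50-16:25.
Zara ∩ Idris ∩ Gita ∩ Zubin ∩ Finn: 08:35-09:25, 13:00-14:25, 14:50-16:25.
Zara ∩ Idris ∩ Gita ∩ Zubin ∩ Finn ∩ Luca: 08:35-09:25, 13:05-14:25, 14:50-16:25.
Summing the common windows: 50 + 80 + 95 = 225 minutes.

225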